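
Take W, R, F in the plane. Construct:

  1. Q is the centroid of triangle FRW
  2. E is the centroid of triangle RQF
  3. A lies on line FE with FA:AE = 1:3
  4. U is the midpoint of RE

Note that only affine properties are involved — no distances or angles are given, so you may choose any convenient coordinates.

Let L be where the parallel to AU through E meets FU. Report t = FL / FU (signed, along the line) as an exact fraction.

Assign W = (0, 0), R = (1, 0), F = (0, 1) — the answer is frame-independent, so this choice is without loss of generality.
1. Q is the centroid of triangle FRW ⇒ Q = (1/3, 1/3)
2. E is the centroid of triangle RQF ⇒ E = (4/9, 4/9)
3. A lies on line FE with FA:AE = 1:3 ⇒ A = (1/9, 31/36)
4. U is the midpoint of RE ⇒ U = (13/18, 2/9)
through E parallel to AU: direction (11/18, -23/36); meets FU at L = (26/9, -19/9)
L = F + t·(U−F) with t = 4

t = 4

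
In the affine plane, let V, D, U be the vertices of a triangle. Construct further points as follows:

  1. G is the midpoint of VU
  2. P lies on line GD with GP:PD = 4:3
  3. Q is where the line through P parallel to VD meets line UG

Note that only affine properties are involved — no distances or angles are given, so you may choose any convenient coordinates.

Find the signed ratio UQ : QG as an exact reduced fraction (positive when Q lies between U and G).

Set V = (0, 0), D = (1, 0), U = (0, 1); any affine frame gives the same invariant.
1. G is the midpoint of VU ⇒ G = (0, 1/2)
2. P lies on line GD with GP:PD = 4:3 ⇒ P = (4/7, 3/14)
3. Q is where the line through P parallel to VD meets line UG ⇒ Q = (0, 3/14)
Q = U + t·(G−U) with t = 11/7, so UQ:QG = t:(1−t) = 11/7:-4/7

UQ:QG = -11/4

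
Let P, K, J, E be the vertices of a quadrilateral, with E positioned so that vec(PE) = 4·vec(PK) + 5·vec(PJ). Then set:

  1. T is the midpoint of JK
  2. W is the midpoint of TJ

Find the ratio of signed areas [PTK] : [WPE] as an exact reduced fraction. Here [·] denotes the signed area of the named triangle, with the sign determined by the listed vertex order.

Assign P = (0, 0), K = (1, 0), J = (0, 1), E = (4, 5) — the answer is frame-independent, so this choice is without loss of generality.
1. T is the midpoint of JK ⇒ T = (1/2, 1/2)
2. W is the midpoint of TJ ⇒ W = (1/4, 3/4)
2·[PTK] = -1/2, 2·[WPE] = 7/4
[PTK]:[WPE] = -1/2:7/4 = -2/7

[PTK]:[WPE] = -2/7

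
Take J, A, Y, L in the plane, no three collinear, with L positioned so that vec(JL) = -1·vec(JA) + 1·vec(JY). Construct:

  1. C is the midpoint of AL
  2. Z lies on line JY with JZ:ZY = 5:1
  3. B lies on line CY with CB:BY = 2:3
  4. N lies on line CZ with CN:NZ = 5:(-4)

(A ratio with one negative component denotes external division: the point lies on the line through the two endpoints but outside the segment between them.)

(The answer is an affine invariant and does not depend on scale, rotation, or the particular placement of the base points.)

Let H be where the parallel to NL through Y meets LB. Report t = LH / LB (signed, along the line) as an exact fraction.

Work in coordinates with J = (0, 0), A = (1, 0), Y = (0, 1), L = (-1, 1).
1. C is the midpoint of AL ⇒ C = (0, 1/2)
2. Z lies on line JY with JZ:ZY = 5:1 ⇒ Z = (0, 5/6)
3. B lies on line CY with CB:BY = 2:3 ⇒ B = (0, 7/10)
4. N lies on line CZ with CN:NZ = 5:(-4) ⇒ N = (0, 13/6)
through Y parallel to NL: direction (-1, -7/6); meets LB at H = (-9/44, 67/88)
H = L + t·(B−L) with t = 35/44

t = 35/44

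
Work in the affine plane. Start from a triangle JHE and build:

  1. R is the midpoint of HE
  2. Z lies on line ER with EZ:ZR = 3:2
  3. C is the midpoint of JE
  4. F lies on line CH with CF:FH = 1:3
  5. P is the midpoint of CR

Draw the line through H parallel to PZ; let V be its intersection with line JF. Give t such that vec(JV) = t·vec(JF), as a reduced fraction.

t = 32/5

Assign J = (0, 0), H = (1, 0), E = (0, 1) — the answer is frame-independent, so this choice is without loss of generality.
1. R is the midpoint of HE ⇒ R = (1/2, 1/2)
2. Z lies on line ER with EZ:ZR = 3:2 ⇒ Z = (3/10, 7/10)
3. C is the midpoint of JE ⇒ C = (0, 1/2)
4. F lies on line CH with CF:FH = 1:3 ⇒ F = (1/4, 3/8)
5. P is the midpoint of CR ⇒ P = (1/4, 1/2)
through H parallel to PZ: direction (1/20, 1/5); meets JF at V = (8/5, 12/5)
V = J + t·(F−J) with t = 32/5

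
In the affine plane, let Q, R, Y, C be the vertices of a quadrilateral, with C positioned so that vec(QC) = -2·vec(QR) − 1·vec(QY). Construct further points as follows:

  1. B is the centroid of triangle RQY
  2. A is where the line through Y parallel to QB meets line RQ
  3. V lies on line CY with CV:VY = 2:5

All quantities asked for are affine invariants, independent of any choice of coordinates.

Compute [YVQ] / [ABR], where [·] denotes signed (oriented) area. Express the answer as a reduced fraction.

[YVQ]:[ABR] = -15/7

Set Q = (0, 0), R = (1, 0), Y = (0, 1), C = (-2, -1); any affine frame gives the same invariant.
1. B is the centroid of triangle RQY ⇒ B = (1/3, 1/3)
2. A is where the line through Y parallel to QB meets line RQ ⇒ A = (-1, 0)
3. V lies on line CY with CV:VY = 2:5 ⇒ V = (-10/7, -3/7)
2·[YVQ] = 10/7, 2·[ABR] = -2/3
[YVQ]:[ABR] = 10/7:-2/3 = -15/7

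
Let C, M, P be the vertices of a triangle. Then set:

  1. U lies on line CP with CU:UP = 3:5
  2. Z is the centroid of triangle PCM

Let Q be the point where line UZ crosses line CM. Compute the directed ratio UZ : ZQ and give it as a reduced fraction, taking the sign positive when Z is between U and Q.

Choose coordinates C = (0, 0), M = (1, 0), P = (0, 1).
1. U lies on line CP with CU:UP = 3:5 ⇒ U = (0, 3/8)
2. Z is the centroid of triangle PCM ⇒ Z = (1/3, 1/3)
line UZ meets CM at Q = (3, 0)
Z = U + t·(Q−U) with t = 1/9, so UZ:ZQ = 1/9:8/9

UZ:ZQ = 1/8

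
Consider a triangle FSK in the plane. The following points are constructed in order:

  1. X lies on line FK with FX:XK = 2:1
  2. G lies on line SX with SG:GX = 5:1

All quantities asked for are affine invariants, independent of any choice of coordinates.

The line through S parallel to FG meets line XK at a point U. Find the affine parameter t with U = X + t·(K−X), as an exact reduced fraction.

Set F = (0, 0), S = (1, 0), K = (0, 1); any affine frame gives the same invariant.
1. X lies on line FK with FX:XK = 2:1 ⇒ X = (0, 2/3)
2. G lies on line SX with SG:GX = 5:1 ⇒ G = (1/6, 5/9)
through S parallel to FG: direction (1/6, 5/9); meets XK at U = (0, -10/3)
U = X + t·(K−X) with t = -12

t = -12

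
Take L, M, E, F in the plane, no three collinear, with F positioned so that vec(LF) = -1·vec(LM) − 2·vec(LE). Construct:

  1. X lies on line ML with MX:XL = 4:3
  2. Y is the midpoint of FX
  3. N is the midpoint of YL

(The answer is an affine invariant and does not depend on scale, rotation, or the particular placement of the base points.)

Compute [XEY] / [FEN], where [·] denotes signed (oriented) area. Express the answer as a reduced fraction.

Assign L = (0, 0), M = (1, 0), E = (0, 1), F = (-1, -2) — the answer is frame-independent, so this choice is without loss of generality.
1. X lies on line ML with MX:XL = 4:3 ⇒ X = (3/7, 0)
2. Y is the midpoint of FX ⇒ Y = (-2/7, -1)
3. N is the midpoint of YL ⇒ N = (-1/7, -1/2)
2·[XEY] = 8/7, 2·[FEN] = -15/14
[XEY]:[FEN] = 8/7:-15/14 = -16/15

[XEY]:[FEN] = -16/15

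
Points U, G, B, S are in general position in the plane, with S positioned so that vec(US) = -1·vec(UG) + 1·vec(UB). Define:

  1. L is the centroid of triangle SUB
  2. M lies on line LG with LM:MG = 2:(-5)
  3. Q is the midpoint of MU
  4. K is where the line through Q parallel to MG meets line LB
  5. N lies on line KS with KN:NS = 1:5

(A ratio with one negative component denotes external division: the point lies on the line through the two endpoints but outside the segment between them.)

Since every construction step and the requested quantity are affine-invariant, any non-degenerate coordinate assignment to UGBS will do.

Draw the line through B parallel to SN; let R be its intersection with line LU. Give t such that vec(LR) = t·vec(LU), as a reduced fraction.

Set U = (0, 0), G = (1, 0), B = (0, 1), S = (-1, 1); any affine frame gives the same invariant.
1. L is the centroid of triangle SUB ⇒ L = (-1/3, 2/3)
2. M lies on line LG with LM:MG = 2:(-5) ⇒ M = (-11/9, 10/9)
3. Q is the midpoint of MU ⇒ Q = (-11/18, 5/9)
4. K is where the line through Q parallel to MG meets line LB ⇒ K = (-1/2, 1/2)
5. N lies on line KS with KN:NS = 1:5 ⇒ N = (-7/12, 7/12)
through B parallel to SN: direction (5/12, -5/12); meets LU at R = (-1, 2)
R = L + t·(U−L) with t = -2

t = -2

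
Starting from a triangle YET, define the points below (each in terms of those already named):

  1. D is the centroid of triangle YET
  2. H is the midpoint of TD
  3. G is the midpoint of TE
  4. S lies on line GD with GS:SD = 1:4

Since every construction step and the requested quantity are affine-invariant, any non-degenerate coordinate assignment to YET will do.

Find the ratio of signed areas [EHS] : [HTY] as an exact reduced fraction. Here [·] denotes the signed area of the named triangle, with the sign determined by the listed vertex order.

[EHS]:[HTY] = -1/5

Assign Y = (0, 0), E = (1, 0), T = (0, 1) — the answer is frame-independent, so this choice is without loss of generality.
1. D is the centroid of triangle YET ⇒ D = (1/3, 1/3)
2. H is the midpoint of TD ⇒ H = (1/6, 2/3)
3. G is the midpoint of TE ⇒ G = (1/2, 1/2)
4. S lies on line GD with GS:SD = 1:4 ⇒ S = (7/15, 7/15)
2·[EHS] = -1/30, 2·[HTY] = 1/6
[EHS]:[HTY] = -1/30:1/6 = -1/5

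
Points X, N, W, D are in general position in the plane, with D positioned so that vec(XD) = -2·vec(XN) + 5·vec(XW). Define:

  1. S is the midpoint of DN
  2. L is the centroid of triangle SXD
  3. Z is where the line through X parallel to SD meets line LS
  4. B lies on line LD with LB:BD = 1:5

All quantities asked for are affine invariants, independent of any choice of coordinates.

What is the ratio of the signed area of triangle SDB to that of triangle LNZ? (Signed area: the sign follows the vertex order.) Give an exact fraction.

[SDB]:[LNZ] = -5/12

Work in coordinates with X = (0, 0), N = (1, 0), W = (0, 1), D = (-2, 5).
1. S is the midpoint of DN ⇒ S = (-1/2, 5/2)
2. L is the centroid of triangle SXD ⇒ L = (-5/6, 5/2)
3. Z is where the line through X parallel to SD meets line LS ⇒ Z = (-3/2, 5/2)
4. B lies on line LD with LB:BD = 1:5 ⇒ B = (-37/36, 35/12)
2·[SDB] = 25/36, 2·[LNZ] = -5/3
[SDB]:[LNZ] = 25/36:-5/3 = -5/12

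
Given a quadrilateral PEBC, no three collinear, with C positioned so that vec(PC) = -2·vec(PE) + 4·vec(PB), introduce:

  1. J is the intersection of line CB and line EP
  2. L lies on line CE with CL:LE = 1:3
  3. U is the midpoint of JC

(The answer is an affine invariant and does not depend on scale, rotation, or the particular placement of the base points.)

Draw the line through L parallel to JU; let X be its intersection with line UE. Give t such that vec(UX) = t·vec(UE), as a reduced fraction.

Assign P = (0, 0), E = (1, 0), B = (0, 1), C = (-2, 4) — the answer is frame-independent, so this choice is without loss of generality.
1. J is the intersection of line CB and line EP ⇒ J = (2/3, 0)
2. L lies on line CE with CL:LE = 1:3 ⇒ L = (-5/4, 3)
3. U is the midpoint of JC ⇒ U = (-2/3, 2)
through L parallel to JU: direction (-4/3, 2); meets UE at X = (-1/4, 3/2)
X = U + t·(E−U) with t = 1/4

t = 1/4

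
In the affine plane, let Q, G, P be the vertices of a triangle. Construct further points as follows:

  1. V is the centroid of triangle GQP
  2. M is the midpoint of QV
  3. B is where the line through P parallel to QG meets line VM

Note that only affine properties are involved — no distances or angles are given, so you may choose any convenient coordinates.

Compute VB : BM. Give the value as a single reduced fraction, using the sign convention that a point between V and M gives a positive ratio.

Assign Q = (0, 0), G = (1, 0), P = (0, 1) — the answer is frame-independent, so this choice is without loss of generality.
1. V is the centroid of triangle GQP ⇒ V = (1/3, 1/3)
2. M is the midpoint of QV ⇒ M = (1/6, 1/6)
3. B is where the line through P parallel to QG meets line VM ⇒ B = (1, 1)
B = V + t·(M−V) with t = -4, so VB:BM = t:(1−t) = -4:5

VB:BM = -4/5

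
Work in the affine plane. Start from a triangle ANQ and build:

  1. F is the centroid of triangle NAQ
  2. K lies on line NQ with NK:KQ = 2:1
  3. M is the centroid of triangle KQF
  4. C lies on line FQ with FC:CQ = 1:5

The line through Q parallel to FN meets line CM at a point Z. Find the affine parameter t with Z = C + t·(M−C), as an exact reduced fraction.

Assign A = (0, 0), N = (1, 0), Q = (0, 1) — the answer is frame-independent, so this choice is without loss of generality.
1. F is the centroid of triangle NAQ ⇒ F = (1/3, 1/3)
2. K lies on line NQ with NK:KQ = 2:1 ⇒ K = (1/3, 2/3)
3. M is the centroid of triangle KQF ⇒ M = (2/9, 2/3)
4. C lies on line FQ with FC:CQ = 1:5 ⇒ C = (5/18, 4/9)
through Q parallel to FN: direction (2/3, -1/3); meets CM at Z = (10/63, 58/63)
Z = C + t·(M−C) with t = 15/7

t = 15/7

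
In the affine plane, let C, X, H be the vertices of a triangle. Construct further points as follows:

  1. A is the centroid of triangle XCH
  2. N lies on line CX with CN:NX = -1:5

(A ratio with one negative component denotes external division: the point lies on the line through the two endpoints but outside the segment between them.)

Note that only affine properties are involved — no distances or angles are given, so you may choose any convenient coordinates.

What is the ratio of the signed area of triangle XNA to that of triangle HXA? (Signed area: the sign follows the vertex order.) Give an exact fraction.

Choose coordinates C = (0, 0), X = (1, 0), H = (0, 1).
1. A is the centroid of triangle XCH ⇒ A = (1/3, 1/3)
2. N lies on line CX with CN:NX = -1:5 ⇒ N = (-1/4, 0)
2·[XNA] = -5/12, 2·[HXA] = -1/3
[XNA]:[HXA] = -5/12:-1/3 = 5/4

[XNA]:[HXA] = 5/4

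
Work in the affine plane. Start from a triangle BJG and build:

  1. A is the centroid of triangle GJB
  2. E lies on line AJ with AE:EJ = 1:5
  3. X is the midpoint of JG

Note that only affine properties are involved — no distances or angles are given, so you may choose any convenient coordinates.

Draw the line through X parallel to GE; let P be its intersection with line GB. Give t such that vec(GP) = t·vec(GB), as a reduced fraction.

Work in coordinates with B = (0, 0), J = (1, 0), G = (0, 1).
1. A is the centroid of triangle GJB ⇒ A = (1/3, 1/3)
2. E lies on line AJ with AE:EJ = 1:5 ⇒ E = (4/9, 5/18)
3. X is the midpoint of JG ⇒ X = (1/2, 1/2)
through X parallel to GE: direction (4/9, -13/18); meets GB at P = (0, 21/16)
P = G + t·(B−G) with t = -5/16

t = -5/16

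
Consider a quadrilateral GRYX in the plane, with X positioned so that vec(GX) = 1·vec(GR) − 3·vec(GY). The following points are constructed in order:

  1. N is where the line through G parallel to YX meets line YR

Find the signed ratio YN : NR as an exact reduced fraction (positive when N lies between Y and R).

YN:NR = -1/4

Choose coordinates G = (0, 0), R = (1, 0), Y = (0, 1), X = (1, -3).
1. N is where the line through G parallel to YX meets line YR ⇒ N = (-1/3, 4/3)
N = Y + t·(R−Y) with t = -1/3, so YN:NR = t:(1−t) = -1/3:4/3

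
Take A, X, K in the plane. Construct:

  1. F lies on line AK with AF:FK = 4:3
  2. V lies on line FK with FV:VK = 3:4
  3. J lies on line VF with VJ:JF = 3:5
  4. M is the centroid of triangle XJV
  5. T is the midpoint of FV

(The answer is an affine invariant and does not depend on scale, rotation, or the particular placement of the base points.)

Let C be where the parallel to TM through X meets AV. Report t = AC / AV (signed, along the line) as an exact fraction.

Assign A = (0, 0), X = (1, 0), K = (0, 1) — the answer is frame-independent, so this choice is without loss of generality.
1. F lies on line AK with AF:FK = 4:3 ⇒ F = (0, 4/7)
2. V lies on line FK with FV:VK = 3:4 ⇒ V = (0, 37/49)
3. J lies on line VF with VJ:JF = 3:5 ⇒ J = (0, 269/392)
4. M is the centroid of triangle XJV ⇒ M = (1/3, 565/1176)
5. T is the midpoint of FV ⇒ T = (0, 65/98)
through X parallel to TM: direction (1/3, -215/1176); meets AV at C = (0, 215/392)
C = A + t·(V−A) with t = 215/296

t = 215/296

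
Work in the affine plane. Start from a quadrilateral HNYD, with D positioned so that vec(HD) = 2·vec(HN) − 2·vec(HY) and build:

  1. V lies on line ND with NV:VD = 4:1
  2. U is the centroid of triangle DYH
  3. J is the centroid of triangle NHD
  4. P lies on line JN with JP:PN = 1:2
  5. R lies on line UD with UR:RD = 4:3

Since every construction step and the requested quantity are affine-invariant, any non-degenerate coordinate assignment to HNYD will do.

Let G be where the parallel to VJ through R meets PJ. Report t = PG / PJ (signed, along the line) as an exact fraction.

Set H = (0, 0), N = (1, 0), Y = (0, 1), D = (2, -2); any affine frame gives the same invariant.
1. V lies on line ND with NV:VD = 4:1 ⇒ V = (9/5, -8/5)
2. U is the centroid of triangle DYH ⇒ U = (2/3, -1/3)
3. J is the centroid of triangle NHD ⇒ J = (1, -2/3)
4. P lies on line JN with JP:PN = 1:2 ⇒ P = (1, -4/9)
5. R lies on line UD with UR:RD = 4:3 ⇒ R = (10/7, -9/7)
through R parallel to VJ: direction (-4/5, 14/15); meets PJ at G = (1, -11/14)
G = P + t·(J−P) with t = 43/28

t = 43/28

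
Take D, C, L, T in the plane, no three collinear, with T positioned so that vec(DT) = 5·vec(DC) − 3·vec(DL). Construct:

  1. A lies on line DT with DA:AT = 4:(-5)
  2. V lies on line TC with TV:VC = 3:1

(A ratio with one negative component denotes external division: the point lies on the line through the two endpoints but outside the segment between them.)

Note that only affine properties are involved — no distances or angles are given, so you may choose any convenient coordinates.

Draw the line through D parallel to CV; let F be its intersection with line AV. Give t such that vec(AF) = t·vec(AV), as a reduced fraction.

t = 4/5

Assign D = (0, 0), C = (1, 0), L = (0, 1), T = (5, -3) — the answer is frame-independent, so this choice is without loss of generality.
1. A lies on line DT with DA:AT = 4:(-5) ⇒ A = (-20, 12)
2. V lies on line TC with TV:VC = 3:1 ⇒ V = (2, -3/4)
through D parallel to CV: direction (1, -3/4); meets AV at F = (-12/5, 9/5)
F = A + t·(V−A) with t = 4/5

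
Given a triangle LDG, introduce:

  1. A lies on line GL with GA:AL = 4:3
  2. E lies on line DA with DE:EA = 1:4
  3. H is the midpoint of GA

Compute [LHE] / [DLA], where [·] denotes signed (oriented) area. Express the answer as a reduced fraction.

[LHE]:[DLA] = 4/3

Work in coordinates with L = (0, 0), D = (1, 0), G = (0, 1).
1. A lies on line GL with GA:AL = 4:3 ⇒ A = (0, 3/7)
2. E lies on line DA with DE:EA = 1:4 ⇒ E = (4/5, 3/35)
3. H is the midpoint of GA ⇒ H = (0, 5/7)
2·[LHE] = -4/7, 2·[DLA] = -3/7
[LHE]:[DLA] = -4/7:-3/7 = 4/3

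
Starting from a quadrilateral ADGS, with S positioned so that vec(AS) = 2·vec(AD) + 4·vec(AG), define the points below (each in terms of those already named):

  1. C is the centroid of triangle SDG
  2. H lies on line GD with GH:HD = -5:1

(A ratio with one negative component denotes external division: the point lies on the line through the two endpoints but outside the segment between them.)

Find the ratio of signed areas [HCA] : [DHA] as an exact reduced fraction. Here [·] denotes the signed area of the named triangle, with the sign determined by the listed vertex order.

[HCA]:[DHA] = -28/3

Assign A = (0, 0), D = (1, 0), G = (0, 1), S = (2, 4) — the answer is frame-independent, so this choice is without loss of generality.
1. C is the centroid of triangle SDG ⇒ C = (1, 5/3)
2. H lies on line GD with GH:HD = -5:1 ⇒ H = (5/4, -1/4)
2·[HCA] = 7/3, 2·[DHA] = -1/4
[HCA]:[DHA] = 7/3:-1/4 = -28/3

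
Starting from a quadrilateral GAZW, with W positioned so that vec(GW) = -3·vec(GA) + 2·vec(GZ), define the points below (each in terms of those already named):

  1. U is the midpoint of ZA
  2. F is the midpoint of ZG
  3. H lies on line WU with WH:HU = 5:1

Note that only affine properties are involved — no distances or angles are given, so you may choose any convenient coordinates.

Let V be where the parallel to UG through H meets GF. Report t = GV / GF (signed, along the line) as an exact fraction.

t = 5/3

Choose coordinates G = (0, 0), A = (1, 0), Z = (0, 1), W = (-3, 2).
1. U is the midpoint of ZA ⇒ U = (1/2, 1/2)
2. F is the midpoint of ZG ⇒ F = (0, 1/2)
3. H lies on line WU with WH:HU = 5:1 ⇒ H = (-1/12, 3/4)
through H parallel to UG: direction (-1/2, -1/2); meets GF at V = (0, 5/6)
V = G + t·(F−G) with t = 5/3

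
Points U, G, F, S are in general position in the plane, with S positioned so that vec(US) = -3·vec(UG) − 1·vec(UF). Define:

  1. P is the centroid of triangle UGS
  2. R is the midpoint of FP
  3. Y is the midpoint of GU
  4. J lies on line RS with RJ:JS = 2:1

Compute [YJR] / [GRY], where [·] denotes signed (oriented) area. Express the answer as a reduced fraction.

Assign U = (0, 0), G = (1, 0), F = (0, 1), S = (-3, -1) — the answer is frame-independent, so this choice is without loss of generality.
1. P is the centroid of triangle UGS ⇒ P = (-2/3, -1/3)
2. R is the midpoint of FP ⇒ R = (-1/3, 1/3)
3. Y is the midpoint of GU ⇒ Y = (1/2, 0)
4. J lies on line RS with RJ:JS = 2:1 ⇒ J = (-19/9, -5/9)
2·[YJR] = -4/3, 2·[GRY] = 1/6
[YJR]:[GRY] = -4/3:1/6 = -8

[YJR]:[GRY] = -8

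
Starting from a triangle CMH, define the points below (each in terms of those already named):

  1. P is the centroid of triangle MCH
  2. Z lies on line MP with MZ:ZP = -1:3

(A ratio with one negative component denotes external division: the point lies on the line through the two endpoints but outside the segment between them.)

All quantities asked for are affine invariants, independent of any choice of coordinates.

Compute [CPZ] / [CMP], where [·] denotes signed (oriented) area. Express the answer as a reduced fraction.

Choose coordinates C = (0, 0), M = (1, 0), H = (0, 1).
1. P is the centroid of triangle MCH ⇒ P = (1/3, 1/3)
2. Z lies on line MP with MZ:ZP = -1:3 ⇒ Z = (4/3, -1/6)
2·[CPZ] = -1/2, 2·[CMP] = 1/3
[CPZ]:[CMP] = -1/2:1/3 = -3/2

[CPZ]:[CMP] = -3/2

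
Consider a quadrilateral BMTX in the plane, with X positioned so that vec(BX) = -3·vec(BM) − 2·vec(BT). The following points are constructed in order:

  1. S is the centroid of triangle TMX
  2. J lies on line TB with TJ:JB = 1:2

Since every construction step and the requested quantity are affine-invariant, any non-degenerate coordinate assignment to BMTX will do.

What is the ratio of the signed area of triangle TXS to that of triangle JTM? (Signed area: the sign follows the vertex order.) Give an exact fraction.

Choose coordinates B = (0, 0), M = (1, 0), T = (0, 1), X = (-3, -2).
1. S is the centroid of triangle TMX ⇒ S = (-2/3, -1/3)
2. J lies on line TB with TJ:JB = 1:2 ⇒ J = (0, 2/3)
2·[TXS] = 2, 2·[JTM] = -1/3
[TXS]:[JTM] = 2:-1/3 = -6

[TXS]:[JTM] = -6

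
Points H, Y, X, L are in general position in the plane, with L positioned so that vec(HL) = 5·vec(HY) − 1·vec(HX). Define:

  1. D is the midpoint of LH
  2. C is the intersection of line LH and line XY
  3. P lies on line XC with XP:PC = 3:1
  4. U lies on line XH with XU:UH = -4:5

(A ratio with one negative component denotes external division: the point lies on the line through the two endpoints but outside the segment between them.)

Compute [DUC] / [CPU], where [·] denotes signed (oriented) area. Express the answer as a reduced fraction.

[DUC]:[CPU] = -5

Assign H = (0, 0), Y = (1, 0), X = (0, 1), L = (5, -1) — the answer is frame-independent, so this choice is without loss of generality.
1. D is the midpoint of LH ⇒ D = (5/2, -1/2)
2. C is the intersection of line LH and line XY ⇒ C = (5/4, -1/4)
3. P lies on line XC with XP:PC = 3:1 ⇒ P = (15/16, 1/16)
4. U lies on line XH with XU:UH = -4:5 ⇒ U = (0, 5)
2·[DUC] = 25/4, 2·[CPU] = -5/4
[DUC]:[CPU] = 25/4:-5/4 = -5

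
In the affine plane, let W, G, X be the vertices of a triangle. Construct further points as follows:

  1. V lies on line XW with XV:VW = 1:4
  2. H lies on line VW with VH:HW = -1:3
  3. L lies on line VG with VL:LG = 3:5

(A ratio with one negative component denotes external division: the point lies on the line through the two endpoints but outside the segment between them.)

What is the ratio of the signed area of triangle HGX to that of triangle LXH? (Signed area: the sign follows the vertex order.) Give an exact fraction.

[HGX]:[LXH] = 8/3

Set W = (0, 0), G = (1, 0), X = (0, 1); any affine frame gives the same invariant.
1. V lies on line XW with XV:VW = 1:4 ⇒ V = (0, 4/5)
2. H lies on line VW with VH:HW = -1:3 ⇒ H = (0, 6/5)
3. L lies on line VG with VL:LG = 3:5 ⇒ L = (3/8, 1/2)
2·[HGX] = -1/5, 2·[LXH] = -3/40
[HGX]:[LXH] = -1/5:-3/40 = 8/3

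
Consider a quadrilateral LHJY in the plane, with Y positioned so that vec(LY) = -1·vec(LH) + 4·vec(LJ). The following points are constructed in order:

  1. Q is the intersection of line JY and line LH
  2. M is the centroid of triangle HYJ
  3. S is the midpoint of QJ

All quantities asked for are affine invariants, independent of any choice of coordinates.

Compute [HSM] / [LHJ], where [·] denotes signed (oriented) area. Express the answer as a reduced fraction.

Assign L = (0, 0), H = (1, 0), J = (0, 1), Y = (-1, 4) — the answer is frame-independent, so this choice is without loss of generality.
1. Q is the intersection of line JY and line LH ⇒ Q = (1/3, 0)
2. M is the centroid of triangle HYJ ⇒ M = (0, 5/3)
3. S is the midpoint of QJ ⇒ S = (1/6, 1/2)
2·[HSM] = -8/9, 2·[LHJ] = 1
[HSM]:[LHJ] = -8/9:1 = -8/9

[HSM]:[LHJ] = -8/9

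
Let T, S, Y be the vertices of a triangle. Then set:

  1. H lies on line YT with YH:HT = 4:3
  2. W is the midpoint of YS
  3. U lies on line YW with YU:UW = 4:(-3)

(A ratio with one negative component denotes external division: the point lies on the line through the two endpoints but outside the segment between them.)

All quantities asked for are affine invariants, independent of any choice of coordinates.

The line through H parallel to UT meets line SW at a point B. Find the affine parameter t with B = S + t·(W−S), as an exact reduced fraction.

t = -2/7

Set T = (0, 0), S = (1, 0), Y = (0, 1); any affine frame gives the same invariant.
1. H lies on line YT with YH:HT = 4:3 ⇒ H = (0, 3/7)
2. W is the midpoint of YS ⇒ W = (1/2, 1/2)
3. U lies on line YW with YU:UW = 4:(-3) ⇒ U = (2, -1)
through H parallel to UT: direction (-2, 1); meets SW at B = (8/7, -1/7)
B = S + t·(W−S) with t = -2/7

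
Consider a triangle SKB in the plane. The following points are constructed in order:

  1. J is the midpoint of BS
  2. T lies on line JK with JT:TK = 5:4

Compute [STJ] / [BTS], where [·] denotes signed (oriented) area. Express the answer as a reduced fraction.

Set S = (0, 0), K = (1, 0), B = (0, 1); any affine frame gives the same invariant.
1. J is the midpoint of BS ⇒ J = (0, 1/2)
2. T lies on line JK with JT:TK = 5:4 ⇒ T = (5/9, 2/9)
2·[STJ] = 5/18, 2·[BTS] = -5/9
[STJ]:[BTS] = 5/18:-5/9 = -1/2

[STJ]:[BTS] = -1/2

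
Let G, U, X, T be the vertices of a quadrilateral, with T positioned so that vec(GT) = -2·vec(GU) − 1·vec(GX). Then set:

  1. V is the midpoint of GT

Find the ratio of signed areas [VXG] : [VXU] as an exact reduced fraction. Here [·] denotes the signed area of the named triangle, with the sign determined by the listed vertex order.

[VXG]:[VXU] = 2/5

Work in coordinates with G = (0, 0), U = (1, 0), X = (0, 1), T = (-2, -1).
1. V is the midpoint of GT ⇒ V = (-1, -1/2)
2·[VXG] = -1, 2·[VXU] = -5/2
[VXG]:[VXU] = -1:-5/2 = 2/5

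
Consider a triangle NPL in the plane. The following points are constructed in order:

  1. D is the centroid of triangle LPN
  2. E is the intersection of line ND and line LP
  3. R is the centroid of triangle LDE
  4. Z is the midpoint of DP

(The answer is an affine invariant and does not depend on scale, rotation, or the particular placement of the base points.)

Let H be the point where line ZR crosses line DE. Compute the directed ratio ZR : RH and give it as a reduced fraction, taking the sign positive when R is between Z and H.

Choose coordinates N = (0, 0), P = (1, 0), L = (0, 1).
1. D is the centroid of triangle LPN ⇒ D = (1/3, 1/3)
2. E is the intersection of line ND and line LP ⇒ E = (1/2, 1/2)
3. R is the centroid of triangle LDE ⇒ R = (5/18, 11/18)
4. Z is the midpoint of DP ⇒ Z = (2/3, 1/6)
line ZR meets DE at H = (13/30, 13/30)
R = Z + t·(H−Z) with t = 5/3, so ZR:RH = 5/3:-2/3

ZR:RH = -5/2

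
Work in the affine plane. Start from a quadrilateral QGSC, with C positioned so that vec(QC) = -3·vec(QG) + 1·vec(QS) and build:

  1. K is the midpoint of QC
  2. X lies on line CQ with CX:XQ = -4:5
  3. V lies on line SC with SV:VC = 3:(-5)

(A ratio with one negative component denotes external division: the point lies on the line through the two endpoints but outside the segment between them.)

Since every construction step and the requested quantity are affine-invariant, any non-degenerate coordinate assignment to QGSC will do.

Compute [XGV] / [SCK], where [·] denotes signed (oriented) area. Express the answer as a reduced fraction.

[XGV]:[SCK] = 67/3

Work in coordinates with Q = (0, 0), G = (1, 0), S = (0, 1), C = (-3, 1).
1. K is the midpoint of QC ⇒ K = (-3/2, 1/2)
2. X lies on line CQ with CX:XQ = -4:5 ⇒ X = (-15, 5)
3. V lies on line SC with SV:VC = 3:(-5) ⇒ V = (9/2, 1)
2·[XGV] = 67/2, 2·[SCK] = 3/2
[XGV]:[SCK] = 67/2:3/2 = 67/3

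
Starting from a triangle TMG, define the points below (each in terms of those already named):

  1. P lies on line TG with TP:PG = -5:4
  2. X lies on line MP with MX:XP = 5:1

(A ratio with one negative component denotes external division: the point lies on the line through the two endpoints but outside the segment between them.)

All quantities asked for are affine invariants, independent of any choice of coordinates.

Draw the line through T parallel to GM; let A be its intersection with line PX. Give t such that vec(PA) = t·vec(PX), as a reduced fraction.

Work in coordinates with T = (0, 0), M = (1, 0), G = (0, 1).
1. P lies on line TG with TP:PG = -5:4 ⇒ P = (0, 5)
2. X lies on line MP with MX:XP = 5:1 ⇒ X = (1/6, 25/6)
through T parallel to GM: direction (1, -1); meets PX at A = (5/4, -5/4)
A = P + t·(X−P) with t = 15/2

t = 15/2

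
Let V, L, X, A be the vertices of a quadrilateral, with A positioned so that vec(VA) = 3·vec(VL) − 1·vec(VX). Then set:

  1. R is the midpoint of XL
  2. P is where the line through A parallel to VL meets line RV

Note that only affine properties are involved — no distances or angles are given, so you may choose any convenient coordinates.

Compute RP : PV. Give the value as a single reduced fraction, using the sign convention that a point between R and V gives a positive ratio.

Work in coordinates with V = (0, 0), L = (1, 0), X = (0, 1), A = (3, -1).
1. R is the midpoint of XL ⇒ R = (1/2, 1/2)
2. P is where the line through A parallel to VL meets line RV ⇒ P = (-1, -1)
P = R + t·(V−R) with t = 3, so RP:PV = t:(1−t) = 3:-2

RP:PV = -3/2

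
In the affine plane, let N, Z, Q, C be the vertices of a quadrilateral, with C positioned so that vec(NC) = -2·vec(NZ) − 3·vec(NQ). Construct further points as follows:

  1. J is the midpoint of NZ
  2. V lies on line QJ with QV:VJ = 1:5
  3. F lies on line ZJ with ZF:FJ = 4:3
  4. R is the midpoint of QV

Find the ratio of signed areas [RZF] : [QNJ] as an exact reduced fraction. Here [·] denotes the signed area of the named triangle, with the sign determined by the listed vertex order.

[RZF]:[QNJ] = -11/21

Work in coordinates with N = (0, 0), Z = (1, 0), Q = (0, 1), C = (-2, -3).
1. J is the midpoint of NZ ⇒ J = (1/2, 0)
2. V lies on line QJ with QV:VJ = 1:5 ⇒ V = (1/12, 5/6)
3. F lies on line ZJ with ZF:FJ = 4:3 ⇒ F = (5/7, 0)
4. R is the midpoint of QV ⇒ R = (1/24, 11/12)
2·[RZF] = -11/42, 2·[QNJ] = 1/2
[RZF]:[QNJ] = -11/42:1/2 = -11/21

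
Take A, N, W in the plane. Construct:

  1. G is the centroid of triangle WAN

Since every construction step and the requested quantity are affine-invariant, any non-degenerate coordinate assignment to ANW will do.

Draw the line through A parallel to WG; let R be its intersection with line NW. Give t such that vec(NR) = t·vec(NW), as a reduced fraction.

t = 2

Work in coordinates with A = (0, 0), N = (1, 0), W = (0, 1).
1. G is the centroid of triangle WAN ⇒ G = (1/3, 1/3)
through A parallel to WG: direction (1/3, -2/3); meets NW at R = (-1, 2)
R = N + t·(W−N) with t = 2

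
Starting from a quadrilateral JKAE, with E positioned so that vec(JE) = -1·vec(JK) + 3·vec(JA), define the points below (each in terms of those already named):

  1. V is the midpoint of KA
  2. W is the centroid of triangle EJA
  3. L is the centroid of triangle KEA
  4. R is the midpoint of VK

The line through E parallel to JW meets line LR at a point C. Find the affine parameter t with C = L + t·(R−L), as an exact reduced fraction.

t = -28/23

Set J = (0, 0), K = (1, 0), A = (0, 1), E = (-1, 3); any affine frame gives the same invariant.
1. V is the midpoint of KA ⇒ V = (1/2, 1/2)
2. W is the centroid of triangle EJA ⇒ W = (-1/3, 4/3)
3. L is the centroid of triangle KEA ⇒ L = (0, 4/3)
4. R is the midpoint of VK ⇒ R = (3/4, 1/4)
through E parallel to JW: direction (-1/3, 4/3); meets LR at C = (-21/23, 61/23)
C = L + t·(R−L) with t = -28/23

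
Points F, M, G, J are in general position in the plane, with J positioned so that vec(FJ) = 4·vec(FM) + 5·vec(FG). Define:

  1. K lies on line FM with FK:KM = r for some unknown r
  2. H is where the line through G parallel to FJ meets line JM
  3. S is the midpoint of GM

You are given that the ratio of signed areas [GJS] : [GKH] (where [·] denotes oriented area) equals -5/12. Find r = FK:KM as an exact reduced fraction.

r = 2/3

Assign F = (0, 0), M = (1, 0), G = (0, 1), J = (4, 5) — the answer is frame-independent, so this choice is without loss of generality.
1. With FK:KM = r, write λ = r/(r+1) so K = F + λ·(M−F); K is affine-linear in λ
2. H is where the line through G parallel to FJ meets line JM ⇒ H = (32/5, 9)
3. S is the midpoint of GM ⇒ S = (1/2, 1/2)
Every point depending on K is an affine combination of K and λ-independent points, so each such coordinate is linear in λ; the λ² term in each signed area is a multiple of (M−F)×(M−F) = 0, so 2·[GJS] and 2·[GKH] are each linear in λ. Evaluating at λ=0 and λ=1:
  2·[GJS] = -4,   2·[GKH] = 8·λ + 32/5
So [GJS]:[GKH] = (-4) / (8·λ + 32/5). Setting this equal to -5/12:
  -4 = -5/12·(8·λ + 32/5)  ⇒  λ = 2/5
Then r = λ/(1−λ) = (2/5)/(3/5) = 2/3. Check: with r = 2/3, K = (2/5, 0) and [GJS]:[GKH] = -5/12 as required.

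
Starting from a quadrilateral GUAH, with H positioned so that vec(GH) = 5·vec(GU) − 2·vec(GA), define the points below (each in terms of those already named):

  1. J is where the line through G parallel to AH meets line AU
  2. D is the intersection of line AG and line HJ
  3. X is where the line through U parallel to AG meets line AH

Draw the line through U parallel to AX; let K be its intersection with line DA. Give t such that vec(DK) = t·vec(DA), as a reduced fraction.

t = 4/5

Work in coordinates with G = (0, 0), U = (1, 0), A = (0, 1), H = (5, -2).
1. J is where the line through G parallel to AH meets line AU ⇒ J = (5/2, -3/2)
2. D is the intersection of line AG and line HJ ⇒ D = (0, -1)
3. X is where the line through U parallel to AG meets line AH ⇒ X = (1, 2/5)
through U parallel to AX: direction (1, -3/5); meets DA at K = (0, 3/5)
K = D + t·(A−D) with t = 4/5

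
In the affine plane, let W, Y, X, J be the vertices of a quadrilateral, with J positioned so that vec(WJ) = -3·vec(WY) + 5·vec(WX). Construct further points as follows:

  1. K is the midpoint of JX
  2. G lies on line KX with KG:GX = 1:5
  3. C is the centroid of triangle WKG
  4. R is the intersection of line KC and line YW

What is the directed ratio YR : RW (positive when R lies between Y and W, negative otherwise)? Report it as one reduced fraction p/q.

YR:RW = 37/3

Set W = (0, 0), Y = (1, 0), X = (0, 1), J = (-3, 5); any affine frame gives the same invariant.
1. K is the midpoint of JX ⇒ K = (-3/2, 3)
2. G lies on line KX with KG:GX = 1:5 ⇒ G = (-5/4, 8/3)
3. C is the centroid of triangle WKG ⇒ C = (-11/12, 17/9)
4. R is the intersection of line KC and line YW ⇒ R = (3/40, 0)
R = Y + t·(W−Y) with t = 37/40, so YR:RW = t:(1−t) = 37/40:3/40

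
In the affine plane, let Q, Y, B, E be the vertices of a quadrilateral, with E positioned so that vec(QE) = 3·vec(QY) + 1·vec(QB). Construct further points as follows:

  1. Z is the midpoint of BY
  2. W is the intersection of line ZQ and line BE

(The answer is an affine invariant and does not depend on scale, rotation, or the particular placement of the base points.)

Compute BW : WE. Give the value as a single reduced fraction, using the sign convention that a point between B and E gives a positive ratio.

Assign Q = (0, 0), Y = (1, 0), B = (0, 1), E = (3, 1) — the answer is frame-independent, so this choice is without loss of generality.
1. Z is the midpoint of BY ⇒ Z = (1/2, 1/2)
2. W is the intersection of line ZQ and line BE ⇒ W = (1, 1)
W = B + t·(E−B) with t = 1/3, so BW:WE = t:(1−t) = 1/3:2/3

BW:WE = 1/2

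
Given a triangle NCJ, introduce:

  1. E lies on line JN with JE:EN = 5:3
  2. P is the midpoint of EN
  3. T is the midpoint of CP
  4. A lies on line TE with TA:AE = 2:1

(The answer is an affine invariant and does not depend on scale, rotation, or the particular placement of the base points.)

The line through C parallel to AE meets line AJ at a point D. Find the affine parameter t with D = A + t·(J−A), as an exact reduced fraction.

Assign N = (0, 0), C = (1, 0), J = (0, 1) — the answer is frame-independent, so this choice is without loss of generality.
1. E lies on line JN with JE:EN = 5:3 ⇒ E = (0, 3/8)
2. P is the midpoint of EN ⇒ P = (0, 3/16)
3. T is the midpoint of CP ⇒ T = (1/2, 3/32)
4. A lies on line TE with TA:AE = 2:1 ⇒ A = (1/6, 9/32)
through C parallel to AE: direction (-1/6, 3/32); meets AJ at D = (7/60, 159/320)
D = A + t·(J−A) with t = 3/10

t = 3/10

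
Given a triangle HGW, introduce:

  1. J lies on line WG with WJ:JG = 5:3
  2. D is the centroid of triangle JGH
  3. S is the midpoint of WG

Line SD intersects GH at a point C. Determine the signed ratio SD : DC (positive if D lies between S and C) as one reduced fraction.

SD:DC = 3

Work in coordinates with H = (0, 0), G = (1, 0), W = (0, 1).
1. J lies on line WG with WJ:JG = 5:3 ⇒ J = (5/8, 3/8)
2. D is the centroid of triangle JGH ⇒ D = (13/24, 1/8)
3. S is the midpoint of WG ⇒ S = (1/2, 1/2)
line SD meets GH at C = (5/9, 0)
D = S + t·(C−S) with t = 3/4, so SD:DC = 3/4:1/4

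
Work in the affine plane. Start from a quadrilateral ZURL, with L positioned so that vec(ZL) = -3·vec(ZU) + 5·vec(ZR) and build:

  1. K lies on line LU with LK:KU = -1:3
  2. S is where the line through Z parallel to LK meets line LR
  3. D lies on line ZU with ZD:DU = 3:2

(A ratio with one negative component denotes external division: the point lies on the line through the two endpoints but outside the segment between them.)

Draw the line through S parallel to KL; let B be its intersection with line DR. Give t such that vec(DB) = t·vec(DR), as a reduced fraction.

Set Z = (0, 0), U = (1, 0), R = (0, 1), L = (-3, 5); any affine frame gives the same invariant.
1. K lies on line LU with LK:KU = -1:3 ⇒ K = (-5, 15/2)
2. S is where the line through Z parallel to LK meets line LR ⇒ S = (12, -15)
3. D lies on line ZU with ZD:DU = 3:2 ⇒ D = (3/5, 0)
through S parallel to KL: direction (2, -5/2); meets DR at B = (12/5, -3)
B = D + t·(R−D) with t = -3

t = -3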